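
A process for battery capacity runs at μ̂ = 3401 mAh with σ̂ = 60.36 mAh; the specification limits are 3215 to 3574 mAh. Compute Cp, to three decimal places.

0.991

Cp = (USL − LSL) / (6σ̂) = (3574 − 3215) / (6 × 60.36) = 359.0000 / 362.1600 = 0.9913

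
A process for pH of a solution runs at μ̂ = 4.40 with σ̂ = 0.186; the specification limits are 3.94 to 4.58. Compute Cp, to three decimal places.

Cp = (USL − LSL) / (6σ̂) = (4.58 − 3.94) / (6 × 0.186) = 0.6400 / 1.1160 = 0.5735

0.573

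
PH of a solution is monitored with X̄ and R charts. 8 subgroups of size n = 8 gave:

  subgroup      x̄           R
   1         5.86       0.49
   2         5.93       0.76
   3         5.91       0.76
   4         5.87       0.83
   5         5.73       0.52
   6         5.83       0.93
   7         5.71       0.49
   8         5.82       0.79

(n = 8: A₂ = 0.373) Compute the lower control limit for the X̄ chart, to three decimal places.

5.573

X̄̄ = (5.86 + 5.93 + 5.91 + 5.87 + 5.73 + 5.83 + 5.71 + 5.82) / 8 = 46.6600 / 8 = 5.8325
R̄ = (0.49 + 0.76 + 0.76 + 0.83 + 0.52 + 0.93 + 0.49 + 0.79) / 8 = 5.5700 / 8 = 0.6963
LCL = X̄̄ − A₂·R̄ = 5.8325 − 0.373 × 0.6963 = 5.5728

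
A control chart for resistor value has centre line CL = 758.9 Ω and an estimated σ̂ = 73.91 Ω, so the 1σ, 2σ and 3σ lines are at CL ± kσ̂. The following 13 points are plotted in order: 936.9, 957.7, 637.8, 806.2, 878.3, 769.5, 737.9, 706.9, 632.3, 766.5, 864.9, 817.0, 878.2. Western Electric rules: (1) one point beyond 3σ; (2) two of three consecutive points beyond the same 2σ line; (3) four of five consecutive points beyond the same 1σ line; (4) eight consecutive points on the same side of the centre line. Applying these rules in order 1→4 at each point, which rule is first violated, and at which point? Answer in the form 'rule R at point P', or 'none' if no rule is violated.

Zone of each point (C = within 1σ̂, B = 1σ̂–2σ̂, A = 2σ̂–3σ̂, * = beyond 3σ̂; sign = side of CL): 1:+A, 2:+A, 3:-B, 4:+C, 5:+B, 6:+C, 7:-C, 8:-C, 9:-B, 10:+C, 11:+B, 12:+C, 13:+B
Rule 2 (two of three consecutive points beyond the same 2σ limit) is satisfied at point 2.

rule 2 at point 2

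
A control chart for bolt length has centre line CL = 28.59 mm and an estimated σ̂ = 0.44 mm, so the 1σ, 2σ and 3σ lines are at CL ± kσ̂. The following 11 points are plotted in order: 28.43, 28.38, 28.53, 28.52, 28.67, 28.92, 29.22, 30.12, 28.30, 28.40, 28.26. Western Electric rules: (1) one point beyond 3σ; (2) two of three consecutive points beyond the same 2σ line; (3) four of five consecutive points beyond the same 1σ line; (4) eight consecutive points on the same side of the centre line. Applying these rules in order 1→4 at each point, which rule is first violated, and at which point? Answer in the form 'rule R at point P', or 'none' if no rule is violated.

Zone of each point (C = within 1σ̂, B = 1σ̂–2σ̂, A = 2σ̂–3σ̂, * = beyond 3σ̂; sign = side of CL): 1:-C, 2:-C, 3:-C, 4:-C, 5:+C, 6:+C, 7:+B, 8:+*, 9:-C, 10:-C, 11:-C
Rule 1 (one point beyond the 3σ limits) is satisfied at point 8.

rule 1 at point 8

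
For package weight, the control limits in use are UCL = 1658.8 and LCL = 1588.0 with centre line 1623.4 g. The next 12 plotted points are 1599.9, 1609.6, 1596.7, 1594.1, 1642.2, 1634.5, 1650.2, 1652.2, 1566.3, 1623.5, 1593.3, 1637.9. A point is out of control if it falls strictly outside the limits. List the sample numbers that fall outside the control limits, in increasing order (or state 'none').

9

Compare each point to [1588.0, 1658.8]: sample 9 = 1566.3 < LCL.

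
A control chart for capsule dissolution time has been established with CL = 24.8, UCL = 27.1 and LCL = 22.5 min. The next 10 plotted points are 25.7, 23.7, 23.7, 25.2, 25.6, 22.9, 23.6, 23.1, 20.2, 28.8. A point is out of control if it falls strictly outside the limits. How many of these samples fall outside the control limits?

Compare each point to [22.5, 27.1]: sample 9 = 20.2 < LCL; sample 10 = 28.8 > UCL.

2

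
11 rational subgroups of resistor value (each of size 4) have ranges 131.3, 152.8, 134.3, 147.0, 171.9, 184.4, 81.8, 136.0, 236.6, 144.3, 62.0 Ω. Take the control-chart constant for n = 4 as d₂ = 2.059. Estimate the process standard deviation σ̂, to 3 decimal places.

69.866

R̄ = (131.3 + 152.8 + 134.3 + 147.0 + 171.9 + 184.4 + 81.8 + 136.0 + 236.6 + 144.3 + 62.0) / 11 = 143.8545
σ̂ = R̄ / d₂ = 143.8545 / 2.059 = 69.8662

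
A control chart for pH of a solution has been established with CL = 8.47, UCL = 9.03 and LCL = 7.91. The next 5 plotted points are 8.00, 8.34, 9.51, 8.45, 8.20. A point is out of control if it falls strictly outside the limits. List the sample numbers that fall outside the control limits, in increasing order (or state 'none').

3

Compare each point to [7.91, 9.03]: sample 3 = 9.51 > UCL.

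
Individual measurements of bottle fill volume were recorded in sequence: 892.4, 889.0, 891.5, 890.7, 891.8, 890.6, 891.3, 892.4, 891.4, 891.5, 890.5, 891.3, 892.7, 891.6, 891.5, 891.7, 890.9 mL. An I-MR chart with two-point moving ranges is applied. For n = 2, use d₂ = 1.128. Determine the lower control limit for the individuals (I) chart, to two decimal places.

888.47

X̄ = (892.4 + 889.0 + 891.5 + 890.7 + 891.8 + 890.6 + 891.3 + 892.4 + 891.4 + 891.5 + 890.5 + 891.3 + 892.7 + 891.6 + 891.5 + 891.7 + 890.9) / 17 = 891.3412
Moving ranges: 3.4, 2.5, 0.8, 1.1, 1.2, 0.7, 1.1, 1.0, 0.1, 1.0, 0.8, 1.4, 1.1, 0.1, 0.2, 0.8; M̄R̄ = 17.3000 / 16 = 1.0813
LCL = X̄ − 3·M̄R̄/d₂ = 891.3412 − 3 × 1.0813 / 1.128 = 888.4655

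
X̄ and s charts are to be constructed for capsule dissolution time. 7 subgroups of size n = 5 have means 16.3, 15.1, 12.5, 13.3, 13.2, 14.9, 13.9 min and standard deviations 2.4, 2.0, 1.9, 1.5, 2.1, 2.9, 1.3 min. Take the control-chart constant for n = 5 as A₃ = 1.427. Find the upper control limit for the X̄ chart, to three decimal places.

17.046

X̄̄ = (16.3 + 15.1 + 12.5 + 13.3 + 13.2 + 14.9 + 13.9) / 7 = 14.1714
s̄ = (2.4 + 2.0 + 1.9 + 1.5 + 2.1 + 2.9 + 1.3) / 7 = 2.0143
UCL = X̄̄ + A₃·s̄ = 14.1714 + 1.427 × 2.0143 = 17.0458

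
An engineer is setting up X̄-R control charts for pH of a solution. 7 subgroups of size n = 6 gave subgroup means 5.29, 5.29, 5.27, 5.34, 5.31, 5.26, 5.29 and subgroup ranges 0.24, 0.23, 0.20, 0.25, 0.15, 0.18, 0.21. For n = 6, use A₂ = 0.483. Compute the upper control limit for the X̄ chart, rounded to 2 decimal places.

X̄̄ = (5.29 + 5.29 + 5.27 + 5.34 + 5.31 + 5.26 + 5.29) / 7 = 37.0500 / 7 = 5.2929
R̄ = (0.24 + 0.23 + 0.20 + 0.25 + 0.15 + 0.18 + 0.21) / 7 = 1.4600 / 7 = 0.2086
UCL = X̄̄ + A₂·R̄ = 5.2929 + 0.483 × 0.2086 = 5.3936

5.39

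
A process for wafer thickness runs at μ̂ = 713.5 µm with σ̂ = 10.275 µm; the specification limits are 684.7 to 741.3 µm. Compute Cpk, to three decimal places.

0.902

Cpu = (USL − μ̂) / (3σ̂) = (741.3 − 713.5) / (3 × 10.275) = 0.9019; Cpl = (μ̂ − LSL) / (3σ̂) = (713.5 − 684.7) / (3 × 10.275) = 0.9343; Cpk = min(Cpu, Cpl) = 0.9019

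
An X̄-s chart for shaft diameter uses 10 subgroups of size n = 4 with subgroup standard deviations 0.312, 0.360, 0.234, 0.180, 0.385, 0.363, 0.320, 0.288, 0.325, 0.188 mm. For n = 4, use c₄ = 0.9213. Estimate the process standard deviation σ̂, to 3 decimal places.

s̄ = (0.312 + 0.360 + 0.234 + 0.180 + 0.385 + 0.363 + 0.320 + 0.288 + 0.325 + 0.188) / 10 = 0.2955
σ̂ = s̄ / c₄ = 0.2955 / 0.9213 = 0.3207

0.321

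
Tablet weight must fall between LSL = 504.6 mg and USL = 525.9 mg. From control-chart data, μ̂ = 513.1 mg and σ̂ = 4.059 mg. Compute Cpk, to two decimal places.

0.70

Cpu = (USL − μ̂) / (3σ̂) = (525.9 − 513.1) / (3 × 4.059) = 1.0512; Cpl = (μ̂ − LSL) / (3σ̂) = (513.1 − 504.6) / (3 × 4.059) = 0.6980; Cpk = min(Cpu, Cpl) = 0.6980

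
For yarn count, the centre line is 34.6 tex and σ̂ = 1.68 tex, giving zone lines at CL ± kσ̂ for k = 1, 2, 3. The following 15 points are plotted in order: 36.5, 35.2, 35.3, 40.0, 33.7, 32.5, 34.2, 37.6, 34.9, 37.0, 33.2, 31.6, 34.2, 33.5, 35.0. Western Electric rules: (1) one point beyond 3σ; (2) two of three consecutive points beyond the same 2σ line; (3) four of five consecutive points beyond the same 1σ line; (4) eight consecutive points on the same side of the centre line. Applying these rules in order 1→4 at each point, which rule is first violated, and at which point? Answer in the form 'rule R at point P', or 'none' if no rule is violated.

rule 1 at point 4

Zone of each point (C = within 1σ̂, B = 1σ̂–2σ̂, A = 2σ̂–3σ̂, * = beyond 3σ̂; sign = side of CL): 1:+B, 2:+C, 3:+C, 4:+*, 5:-C, 6:-B, 7:-C, 8:+B, 9:+C, 10:+B, 11:-C, 12:-B, 13:-C, 14:-C, 15:+C
Rule 1 (one point beyond the 3σ limits) is satisfied at point 4.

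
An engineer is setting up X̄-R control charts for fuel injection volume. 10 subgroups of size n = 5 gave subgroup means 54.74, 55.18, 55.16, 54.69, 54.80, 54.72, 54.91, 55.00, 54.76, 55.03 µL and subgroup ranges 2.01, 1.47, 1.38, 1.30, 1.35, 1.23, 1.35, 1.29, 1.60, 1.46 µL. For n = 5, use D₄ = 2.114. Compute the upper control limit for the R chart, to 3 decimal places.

R̄ = (2.01 + 1.47 + 1.38 + 1.30 + 1.35 + 1.23 + 1.35 + 1.29 + 1.60 + 1.46) / 10 = 14.4400 / 10 = 1.4440
UCL_R = D₄·R̄ = 2.114 × 1.4440 = 3.0526

3.053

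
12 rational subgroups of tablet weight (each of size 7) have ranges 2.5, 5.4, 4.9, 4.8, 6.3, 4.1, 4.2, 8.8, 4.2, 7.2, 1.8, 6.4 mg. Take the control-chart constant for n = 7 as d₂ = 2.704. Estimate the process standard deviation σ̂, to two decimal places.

R̄ = (2.5 + 5.4 + 4.9 + 4.8 + 6.3 + 4.1 + 4.2 + 8.8 + 4.2 + 7.2 + 1.8 + 6.4) / 12 = 5.0500
σ̂ = R̄ / d₂ = 5.0500 / 2.704 = 1.8676

1.87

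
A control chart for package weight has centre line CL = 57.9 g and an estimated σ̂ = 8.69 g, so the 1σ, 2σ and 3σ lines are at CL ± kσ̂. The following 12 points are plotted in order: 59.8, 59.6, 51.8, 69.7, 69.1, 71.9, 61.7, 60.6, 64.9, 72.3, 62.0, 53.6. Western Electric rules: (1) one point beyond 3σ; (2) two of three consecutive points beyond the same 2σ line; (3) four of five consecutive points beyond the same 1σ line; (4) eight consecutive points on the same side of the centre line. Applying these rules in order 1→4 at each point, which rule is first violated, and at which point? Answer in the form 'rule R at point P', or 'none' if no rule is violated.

Zone of each point (C = within 1σ̂, B = 1σ̂–2σ̂, A = 2σ̂–3σ̂, * = beyond 3σ̂; sign = side of CL): 1:+C, 2:+C, 3:-C, 4:+B, 5:+B, 6:+B, 7:+C, 8:+C, 9:+C, 10:+B, 11:+C, 12:-C
Rule 4 (eight consecutive points on the same side of the centre line) is satisfied at point 11.

rule 4 at point 11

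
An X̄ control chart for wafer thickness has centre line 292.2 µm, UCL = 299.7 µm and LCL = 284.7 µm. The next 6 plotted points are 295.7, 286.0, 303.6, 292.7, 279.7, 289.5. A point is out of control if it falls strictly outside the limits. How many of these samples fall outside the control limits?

Compare each point to [284.7, 299.7]: sample 3 = 303.6 > UCL; sample 5 = 279.7 < LCL.

2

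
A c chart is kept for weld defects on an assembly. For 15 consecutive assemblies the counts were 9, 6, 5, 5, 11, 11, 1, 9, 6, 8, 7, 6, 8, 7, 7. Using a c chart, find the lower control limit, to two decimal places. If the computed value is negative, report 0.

c̄ = (9 + 6 + 5 + 5 + 11 + 11 + 1 + 9 + 6 + 8 + 7 + 6 + 8 + 7 + 7) / 15 = 106 / 15 = 7.0667
LCL = c̄ − 3√c̄ = 7.0667 − 3 × 2.6583 = -0.9083 → 0 (cannot be negative)

0.00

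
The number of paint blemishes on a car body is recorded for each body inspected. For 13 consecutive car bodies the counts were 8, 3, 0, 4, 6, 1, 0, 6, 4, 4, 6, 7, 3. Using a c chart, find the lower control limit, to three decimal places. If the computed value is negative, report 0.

0.000

c̄ = (8 + 3 + 0 + 4 + 6 + 1 + 0 + 6 + 4 + 4 + 6 + 7 + 3) / 13 = 52 / 13 = 4.0000
LCL = c̄ − 3√c̄ = 4.0000 − 3 × 2.0000 = -2.0000 → 0 (cannot be negative)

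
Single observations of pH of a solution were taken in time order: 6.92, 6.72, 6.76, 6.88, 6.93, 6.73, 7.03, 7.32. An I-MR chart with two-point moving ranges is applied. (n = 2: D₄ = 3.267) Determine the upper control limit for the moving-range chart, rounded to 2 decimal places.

0.56

Moving ranges: 0.20, 0.04, 0.12, 0.05, 0.20, 0.30, 0.29; M̄R̄ = 1.2000 / 7 = 0.1714
UCL_MR = D₄·M̄R̄ = 3.267 × 0.1714 = 0.5601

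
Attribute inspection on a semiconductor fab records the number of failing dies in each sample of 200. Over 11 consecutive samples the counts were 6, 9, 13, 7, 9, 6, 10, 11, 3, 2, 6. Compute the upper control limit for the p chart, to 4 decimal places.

p̄ = Σdᵢ / (k·n) = 82 / (11 × 200) = 0.03727
UCL = p̄ + 3·√(p̄(1−p̄)/n) = 0.03727 + 3 × √(0.03727×0.96273/200) = 0.03727 + 3 × 0.01339 = 0.07746

0.0775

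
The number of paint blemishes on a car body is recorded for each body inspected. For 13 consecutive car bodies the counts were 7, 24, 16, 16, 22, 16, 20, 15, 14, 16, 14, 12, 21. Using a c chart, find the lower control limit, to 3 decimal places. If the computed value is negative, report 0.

c̄ = (7 + 24 + 16 + 16 + 22 + 16 + 20 + 15 + 14 + 16 + 14 + 12 + 21) / 13 = 213 / 13 = 16.3846
LCL = c̄ − 3√c̄ = 16.3846 − 3 × 4.0478 = 4.2412

4.241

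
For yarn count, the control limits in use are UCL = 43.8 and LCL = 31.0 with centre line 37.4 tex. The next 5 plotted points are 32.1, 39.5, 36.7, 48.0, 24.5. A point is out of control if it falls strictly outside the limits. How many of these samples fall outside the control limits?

2

Compare each point to [31.0, 43.8]: sample 4 = 48.0 > UCL; sample 5 = 24.5 < LCL.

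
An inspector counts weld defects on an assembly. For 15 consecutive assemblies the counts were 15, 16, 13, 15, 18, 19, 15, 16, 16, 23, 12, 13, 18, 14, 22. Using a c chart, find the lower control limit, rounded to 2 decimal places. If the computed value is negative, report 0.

4.21

c̄ = (15 + 16 + 13 + 15 + 18 + 19 + 15 + 16 + 16 + 23 + 12 + 13 + 18 + 14 + 22) / 15 = 245 / 15 = 16.3333
LCL = c̄ − 3√c̄ = 16.3333 − 3 × 4.0415 = 4.2090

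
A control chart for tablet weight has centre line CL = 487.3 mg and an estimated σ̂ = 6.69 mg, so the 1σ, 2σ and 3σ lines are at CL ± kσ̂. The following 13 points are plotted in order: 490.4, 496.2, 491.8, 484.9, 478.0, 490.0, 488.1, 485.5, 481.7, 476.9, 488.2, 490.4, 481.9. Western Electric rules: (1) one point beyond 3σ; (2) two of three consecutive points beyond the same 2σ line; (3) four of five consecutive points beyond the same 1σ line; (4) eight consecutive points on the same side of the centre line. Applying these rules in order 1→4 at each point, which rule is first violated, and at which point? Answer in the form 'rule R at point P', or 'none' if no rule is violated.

none

Zone of each point (C = within 1σ̂, B = 1σ̂–2σ̂, A = 2σ̂–3σ̂, * = beyond 3σ̂; sign = side of CL): 1:+C, 2:+B, 3:+C, 4:-C, 5:-B, 6:+C, 7:+C, 8:-C, 9:-C, 10:-B, 11:+C, 12:+C, 13:-C
No rule fires across all 13 points.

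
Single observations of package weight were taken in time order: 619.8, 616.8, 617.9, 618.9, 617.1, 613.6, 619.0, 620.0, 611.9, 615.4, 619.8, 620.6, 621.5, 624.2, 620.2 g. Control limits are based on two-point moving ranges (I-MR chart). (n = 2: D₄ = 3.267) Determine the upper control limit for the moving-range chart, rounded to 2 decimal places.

Moving ranges: 3.0, 1.1, 1.0, 1.8, 3.5, 5.4, 1.0, 8.1, 3.5, 4.4, 0.8, 0.9, 2.7, 4.0; M̄R̄ = 41.2000 / 14 = 2.9429
UCL_MR = D₄·M̄R̄ = 3.267 × 2.9429 = 9.6143

9.61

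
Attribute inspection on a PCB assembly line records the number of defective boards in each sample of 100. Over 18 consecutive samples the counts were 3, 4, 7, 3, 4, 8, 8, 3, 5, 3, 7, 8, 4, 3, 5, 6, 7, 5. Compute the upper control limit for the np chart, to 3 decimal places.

11.807

p̄ = Σdᵢ / (k·n) = 93 / (18 × 100) = 0.05167
UCL = np̄ + 3·√(np̄(1−p̄)) = 5.1667 + 3 × √(5.1667×0.94833) = 5.1667 + 3 × 2.2135 = 11.8073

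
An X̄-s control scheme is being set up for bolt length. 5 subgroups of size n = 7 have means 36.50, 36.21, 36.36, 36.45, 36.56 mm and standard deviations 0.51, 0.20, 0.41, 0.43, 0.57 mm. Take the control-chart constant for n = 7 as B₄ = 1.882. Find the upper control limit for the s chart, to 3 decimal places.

0.798

s̄ = (0.51 + 0.20 + 0.41 + 0.43 + 0.57) / 5 = 0.4240
UCL_s = B₄·s̄ = 1.882 × 0.4240 = 0.7980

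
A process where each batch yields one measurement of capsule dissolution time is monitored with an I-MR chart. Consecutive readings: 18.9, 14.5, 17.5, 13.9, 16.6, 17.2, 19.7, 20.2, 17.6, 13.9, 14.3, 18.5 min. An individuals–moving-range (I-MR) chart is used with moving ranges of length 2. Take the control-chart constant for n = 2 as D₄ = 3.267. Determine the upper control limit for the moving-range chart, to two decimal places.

8.38

Moving ranges: 4.4, 3.0, 3.6, 2.7, 0.6, 2.5, 0.5, 2.6, 3.7, 0.4, 4.2; M̄R̄ = 28.2000 / 11 = 2.5636
UCL_MR = D₄·M̄R̄ = 3.267 × 2.5636 = 8.3754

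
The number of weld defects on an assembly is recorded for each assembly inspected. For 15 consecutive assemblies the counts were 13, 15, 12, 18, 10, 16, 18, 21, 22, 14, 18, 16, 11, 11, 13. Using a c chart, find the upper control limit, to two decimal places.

26.90

c̄ = (13 + 15 + 12 + 18 + 10 + 16 + 18 + 21 + 22 + 14 + 18 + 16 + 11 + 11 + 13) / 15 = 228 / 15 = 15.2000
UCL = c̄ + 3√c̄ = 15.2000 + 3 × √15.2000 = 15.2000 + 3 × 3.8987 = 26.8962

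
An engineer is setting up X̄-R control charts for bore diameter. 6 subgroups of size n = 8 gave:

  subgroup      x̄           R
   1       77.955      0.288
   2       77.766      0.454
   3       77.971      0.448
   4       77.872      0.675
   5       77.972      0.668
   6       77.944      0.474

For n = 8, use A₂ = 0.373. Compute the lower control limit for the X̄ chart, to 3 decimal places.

77.726

X̄̄ = (77.955 + 77.766 + 77.971 + 77.872 + 77.972 + 77.944) / 6 = 467.4800 / 6 = 77.9133
R̄ = (0.288 + 0.454 + 0.448 + 0.675 + 0.668 + 0.474) / 6 = 3.0070 / 6 = 0.5012
LCL = X̄̄ − A₂·R̄ = 77.9133 − 0.373 × 0.5012 = 77.7264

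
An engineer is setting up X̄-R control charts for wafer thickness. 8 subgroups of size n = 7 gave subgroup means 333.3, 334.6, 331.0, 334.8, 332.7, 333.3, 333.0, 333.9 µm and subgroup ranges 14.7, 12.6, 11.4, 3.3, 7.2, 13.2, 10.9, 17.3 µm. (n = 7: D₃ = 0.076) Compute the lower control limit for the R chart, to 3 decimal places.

0.861

R̄ = (14.7 + 12.6 + 11.4 + 3.3 + 7.2 + 13.2 + 10.9 + 17.3) / 8 = 90.6000 / 8 = 11.3250
LCL_R = D₃·R̄ = 0.076 × 11.3250 = 0.8607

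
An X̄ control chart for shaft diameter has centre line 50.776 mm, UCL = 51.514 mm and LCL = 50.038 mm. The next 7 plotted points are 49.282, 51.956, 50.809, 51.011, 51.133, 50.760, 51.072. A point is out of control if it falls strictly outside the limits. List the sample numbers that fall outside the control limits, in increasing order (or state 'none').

1, 2

Compare each point to [50.038, 51.514]: sample 1 = 49.282 < LCL; sample 2 = 51.956 > UCL.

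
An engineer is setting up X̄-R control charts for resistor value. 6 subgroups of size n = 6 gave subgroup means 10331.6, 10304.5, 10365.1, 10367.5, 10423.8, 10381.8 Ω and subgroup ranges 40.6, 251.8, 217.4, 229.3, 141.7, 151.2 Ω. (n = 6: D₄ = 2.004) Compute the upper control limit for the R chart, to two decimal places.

344.69

R̄ = (40.6 + 251.8 + 217.4 + 229.3 + 141.7 + 151.2) / 6 = 1032.0000 / 6 = 172.0000
UCL_R = D₄·R̄ = 2.004 × 172.0000 = 344.6880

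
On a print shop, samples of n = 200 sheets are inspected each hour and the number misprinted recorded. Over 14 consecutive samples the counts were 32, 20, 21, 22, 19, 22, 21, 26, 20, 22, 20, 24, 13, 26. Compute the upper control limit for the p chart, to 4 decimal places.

0.1764

p̄ = Σdᵢ / (k·n) = 308 / (14 × 200) = 0.11000
UCL = p̄ + 3·√(p̄(1−p̄)/n) = 0.11000 + 3 × √(0.11000×0.89000/200) = 0.11000 + 3 × 0.02212 = 0.17637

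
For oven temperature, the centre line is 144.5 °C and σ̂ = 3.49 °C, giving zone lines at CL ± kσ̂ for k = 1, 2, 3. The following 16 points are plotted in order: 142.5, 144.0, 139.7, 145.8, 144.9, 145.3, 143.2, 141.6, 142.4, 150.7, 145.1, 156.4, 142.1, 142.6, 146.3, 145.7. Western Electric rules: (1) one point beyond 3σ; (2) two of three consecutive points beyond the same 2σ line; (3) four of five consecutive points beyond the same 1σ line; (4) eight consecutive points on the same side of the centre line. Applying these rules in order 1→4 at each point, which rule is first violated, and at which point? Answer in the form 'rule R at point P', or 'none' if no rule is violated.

Zone of each point (C = within 1σ̂, B = 1σ̂–2σ̂, A = 2σ̂–3σ̂, * = beyond 3σ̂; sign = side of CL): 1:-C, 2:-C, 3:-B, 4:+C, 5:+C, 6:+C, 7:-C, 8:-C, 9:-C, 10:+B, 11:+C, 12:+*, 13:-C, 14:-C, 15:+C, 16:+C
Rule 1 (one point beyond the 3σ limits) is satisfied at point 12.

rule 1 at point 12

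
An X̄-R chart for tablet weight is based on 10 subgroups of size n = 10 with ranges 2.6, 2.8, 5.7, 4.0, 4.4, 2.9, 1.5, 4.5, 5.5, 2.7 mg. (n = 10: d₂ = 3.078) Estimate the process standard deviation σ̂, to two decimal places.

1.19

R̄ = (2.6 + 2.8 + 5.7 + 4.0 + 4.4 + 2.9 + 1.5 + 4.5 + 5.5 + 2.7) / 10 = 3.6600
σ̂ = R̄ / d₂ = 3.6600 / 3.078 = 1.1891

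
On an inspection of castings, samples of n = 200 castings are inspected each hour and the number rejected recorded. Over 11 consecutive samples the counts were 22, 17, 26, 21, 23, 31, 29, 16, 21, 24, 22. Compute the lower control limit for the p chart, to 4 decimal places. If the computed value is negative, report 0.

p̄ = Σdᵢ / (k·n) = 252 / (11 × 200) = 0.11455
LCL = p̄ − 3·√(p̄(1−p̄)/n) = 0.11455 − 3 × 0.02252 = 0.04699

0.0470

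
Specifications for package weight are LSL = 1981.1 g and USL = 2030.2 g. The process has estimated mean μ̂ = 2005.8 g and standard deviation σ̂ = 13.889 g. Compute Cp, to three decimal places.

Cp = (USL − LSL) / (6σ̂) = (2030.2 − 1981.1) / (6 × 13.889) = 49.1000 / 83.3340 = 0.5892

0.589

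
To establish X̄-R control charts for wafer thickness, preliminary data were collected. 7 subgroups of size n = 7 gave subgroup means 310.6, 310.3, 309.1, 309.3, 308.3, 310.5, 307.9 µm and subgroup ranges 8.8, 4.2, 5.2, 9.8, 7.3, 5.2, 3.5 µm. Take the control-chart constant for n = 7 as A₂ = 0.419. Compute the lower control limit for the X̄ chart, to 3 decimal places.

306.795

X̄̄ = (310.6 + 310.3 + 309.1 + 309.3 + 308.3 + 310.5 + 307.9) / 7 = 2166.0000 / 7 = 309.4286
R̄ = (8.8 + 4.2 + 5.2 + 9.8 + 7.3 + 5.2 + 3.5) / 7 = 44.0000 / 7 = 6.2857
LCL = X̄̄ − A₂·R̄ = 309.4286 − 0.419 × 6.2857 = 306.7949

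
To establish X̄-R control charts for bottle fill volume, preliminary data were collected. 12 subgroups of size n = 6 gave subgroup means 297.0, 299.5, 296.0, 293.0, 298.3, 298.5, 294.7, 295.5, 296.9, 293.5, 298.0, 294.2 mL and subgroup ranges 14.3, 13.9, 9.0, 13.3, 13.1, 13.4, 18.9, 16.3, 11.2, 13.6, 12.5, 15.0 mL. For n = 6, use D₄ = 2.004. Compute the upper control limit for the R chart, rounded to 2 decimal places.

27.47

R̄ = (14.3 + 13.9 + 9.0 + 13.3 + 13.1 + 13.4 + 18.9 + 16.3 + 11.2 + 13.6 + 12.5 + 15.0) / 12 = 164.5000 / 12 = 13.7083
UCL_R = D₄·R̄ = 2.004 × 13.7083 = 27.4715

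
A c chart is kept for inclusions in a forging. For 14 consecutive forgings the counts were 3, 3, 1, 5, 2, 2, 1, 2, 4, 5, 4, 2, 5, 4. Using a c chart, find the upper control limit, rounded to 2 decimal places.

c̄ = (3 + 3 + 1 + 5 + 2 + 2 + 1 + 2 + 4 + 5 + 4 + 2 + 5 + 4) / 14 = 43 / 14 = 3.0714
UCL = c̄ + 3√c̄ = 3.0714 + 3 × √3.0714 = 3.0714 + 3 × 1.7525 = 8.3291

8.33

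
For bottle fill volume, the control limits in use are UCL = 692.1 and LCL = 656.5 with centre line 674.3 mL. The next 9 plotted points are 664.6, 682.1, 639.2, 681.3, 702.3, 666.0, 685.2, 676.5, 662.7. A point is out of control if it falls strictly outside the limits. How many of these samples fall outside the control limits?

Compare each point to [656.5, 692.1]: sample 3 = 639.2 < LCL; sample 5 = 702.3 > UCL.

2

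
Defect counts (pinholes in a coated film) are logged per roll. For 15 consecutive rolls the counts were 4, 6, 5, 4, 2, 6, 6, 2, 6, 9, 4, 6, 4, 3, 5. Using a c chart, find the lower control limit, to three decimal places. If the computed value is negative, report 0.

c̄ = (4 + 6 + 5 + 4 + 2 + 6 + 6 + 2 + 6 + 9 + 4 + 6 + 4 + 3 + 5) / 15 = 72 / 15 = 4.8000
LCL = c̄ − 3√c̄ = 4.8000 − 3 × 2.1909 = -1.7727 → 0 (cannot be negative)

0.000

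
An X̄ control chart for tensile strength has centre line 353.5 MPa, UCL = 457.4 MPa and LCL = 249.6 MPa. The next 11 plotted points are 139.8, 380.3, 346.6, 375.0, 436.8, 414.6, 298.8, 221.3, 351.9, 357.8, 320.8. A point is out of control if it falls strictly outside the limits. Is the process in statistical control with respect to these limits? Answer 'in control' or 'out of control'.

out of control

Compare each point to [249.6, 457.4]: sample 1 = 139.8 < LCL; sample 8 = 221.3 < LCL.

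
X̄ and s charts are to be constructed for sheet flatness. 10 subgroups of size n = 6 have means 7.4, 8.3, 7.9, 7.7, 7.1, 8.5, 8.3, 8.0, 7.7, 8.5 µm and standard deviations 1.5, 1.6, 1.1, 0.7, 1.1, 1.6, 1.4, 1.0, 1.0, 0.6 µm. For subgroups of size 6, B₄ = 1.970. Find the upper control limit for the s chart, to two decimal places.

2.29

s̄ = (1.5 + 1.6 + 1.1 + 0.7 + 1.1 + 1.6 + 1.4 + 1.0 + 1.0 + 0.6) / 10 = 1.1600
UCL_s = B₄·s̄ = 1.970 × 1.1600 = 2.2852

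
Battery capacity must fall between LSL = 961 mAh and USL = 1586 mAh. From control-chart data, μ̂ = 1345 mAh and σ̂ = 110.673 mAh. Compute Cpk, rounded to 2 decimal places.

Cpu = (USL − μ̂) / (3σ̂) = (1586 − 1345) / (3 × 110.673) = 0.7259; Cpl = (μ̂ − LSL) / (3σ̂) = (1345 − 961) / (3 × 110.673) = 1.1566; Cpk = min(Cpu, Cpl) = 0.7259

0.73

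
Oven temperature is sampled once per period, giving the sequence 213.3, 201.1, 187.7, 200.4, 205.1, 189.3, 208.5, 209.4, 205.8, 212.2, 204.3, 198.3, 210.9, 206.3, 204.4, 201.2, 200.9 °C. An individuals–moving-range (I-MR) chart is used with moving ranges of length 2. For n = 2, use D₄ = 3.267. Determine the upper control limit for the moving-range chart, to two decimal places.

25.61

Moving ranges: 12.2, 13.4, 12.7, 4.7, 15.8, 19.2, 0.9, 3.6, 6.4, 7.9, 6.0, 12.6, 4.6, 1.9, 3.2, 0.3; M̄R̄ = 125.4000 / 16 = 7.8375
UCL_MR = D₄·M̄R̄ = 3.267 × 7.8375 = 25.6051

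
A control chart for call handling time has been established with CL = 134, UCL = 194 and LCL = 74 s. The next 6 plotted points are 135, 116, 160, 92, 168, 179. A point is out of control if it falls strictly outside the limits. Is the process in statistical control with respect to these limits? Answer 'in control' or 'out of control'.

in control

All 6 points lie within [74, 194].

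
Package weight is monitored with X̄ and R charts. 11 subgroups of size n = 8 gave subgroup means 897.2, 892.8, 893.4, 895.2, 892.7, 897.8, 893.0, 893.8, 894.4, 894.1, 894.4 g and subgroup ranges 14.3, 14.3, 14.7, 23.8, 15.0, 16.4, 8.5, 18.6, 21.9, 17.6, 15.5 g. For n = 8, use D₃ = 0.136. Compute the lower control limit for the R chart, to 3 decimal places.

2.233

R̄ = (14.3 + 14.3 + 14.7 + 23.8 + 15.0 + 16.4 + 8.5 + 18.6 + 21.9 + 17.6 + 15.5) / 11 = 180.6000 / 11 = 16.4182
LCL_R = D₃·R̄ = 0.136 × 16.4182 = 2.2329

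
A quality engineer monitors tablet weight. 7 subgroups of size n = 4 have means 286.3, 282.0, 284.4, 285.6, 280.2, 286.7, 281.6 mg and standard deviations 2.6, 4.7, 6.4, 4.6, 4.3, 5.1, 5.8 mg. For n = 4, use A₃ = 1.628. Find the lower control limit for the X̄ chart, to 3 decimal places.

276.037

X̄̄ = (286.3 + 282.0 + 284.4 + 285.6 + 280.2 + 286.7 + 281.6) / 7 = 283.8286
s̄ = (2.6 + 4.7 + 6.4 + 4.6 + 4.3 + 5.1 + 5.8) / 7 = 4.7857
LCL = X̄̄ − A₃·s̄ = 283.8286 − 1.628 × 4.7857 = 276.0374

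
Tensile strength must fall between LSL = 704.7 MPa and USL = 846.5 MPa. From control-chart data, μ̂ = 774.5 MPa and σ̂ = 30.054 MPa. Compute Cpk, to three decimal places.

0.774

Cpu = (USL − μ̂) / (3σ̂) = (846.5 − 774.5) / (3 × 30.054) = 0.7986; Cpl = (μ̂ − LSL) / (3σ̂) = (774.5 − 704.7) / (3 × 30.054) = 0.7742; Cpk = min(Cpu, Cpl) = 0.7742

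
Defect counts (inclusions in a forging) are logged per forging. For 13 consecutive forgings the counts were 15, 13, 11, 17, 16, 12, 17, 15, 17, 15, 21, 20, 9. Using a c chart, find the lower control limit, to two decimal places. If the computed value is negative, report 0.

3.52

c̄ = (15 + 13 + 11 + 17 + 16 + 12 + 17 + 15 + 17 + 15 + 21 + 20 + 9) / 13 = 198 / 13 = 15.2308
LCL = c̄ − 3√c̄ = 15.2308 − 3 × 3.9027 = 3.5228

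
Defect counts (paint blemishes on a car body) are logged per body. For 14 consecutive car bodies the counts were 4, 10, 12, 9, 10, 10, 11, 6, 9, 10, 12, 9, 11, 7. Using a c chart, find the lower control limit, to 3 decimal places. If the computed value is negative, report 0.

0.144

c̄ = (4 + 10 + 12 + 9 + 10 + 10 + 11 + 6 + 9 + 10 + 12 + 9 + 11 + 7) / 14 = 130 / 14 = 9.2857
LCL = c̄ − 3√c̄ = 9.2857 − 3 × 3.0472 = 0.1440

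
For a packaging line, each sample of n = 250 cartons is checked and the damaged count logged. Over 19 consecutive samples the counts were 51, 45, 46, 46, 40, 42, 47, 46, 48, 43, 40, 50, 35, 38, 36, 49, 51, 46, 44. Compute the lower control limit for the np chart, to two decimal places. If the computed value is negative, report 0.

p̄ = Σdᵢ / (k·n) = 843 / (19 × 250) = 0.17747
LCL = np̄ − 3·√(np̄(1−p̄)) = 44.3684 − 3 × 6.0410 = 26.2453

26.25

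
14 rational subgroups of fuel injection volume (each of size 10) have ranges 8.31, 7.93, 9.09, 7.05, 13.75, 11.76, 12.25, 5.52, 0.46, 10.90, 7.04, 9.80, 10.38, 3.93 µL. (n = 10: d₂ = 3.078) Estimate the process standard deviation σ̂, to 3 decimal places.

2.742

R̄ = (8.31 + 7.93 + 9.09 + 7.05 + 13.75 + 11.76 + 12.25 + 5.52 + 0.46 + 10.90 + 7.04 + 9.80 + 10.38 + 3.93) / 14 = 8.4407
σ̂ = R̄ / d₂ = 8.4407 / 3.078 = 2.7423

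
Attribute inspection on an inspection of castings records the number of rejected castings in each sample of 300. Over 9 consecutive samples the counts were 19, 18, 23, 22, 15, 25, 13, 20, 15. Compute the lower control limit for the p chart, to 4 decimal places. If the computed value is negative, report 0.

p̄ = Σdᵢ / (k·n) = 170 / (9 × 300) = 0.06296
LCL = p̄ − 3·√(p̄(1−p̄)/n) = 0.06296 − 3 × 0.01402 = 0.02089

0.0209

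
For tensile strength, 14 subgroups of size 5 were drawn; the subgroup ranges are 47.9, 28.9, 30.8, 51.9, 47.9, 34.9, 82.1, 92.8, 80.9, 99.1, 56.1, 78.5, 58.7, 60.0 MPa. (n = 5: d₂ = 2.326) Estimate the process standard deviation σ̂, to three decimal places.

26.118

R̄ = (47.9 + 28.9 + 30.8 + 51.9 + 47.9 + 34.9 + 82.1 + 92.8 + 80.9 + 99.1 + 56.1 + 78.5 + 58.7 + 60.0) / 14 = 60.7500
σ̂ = R̄ / d₂ = 60.7500 / 2.326 = 26.1178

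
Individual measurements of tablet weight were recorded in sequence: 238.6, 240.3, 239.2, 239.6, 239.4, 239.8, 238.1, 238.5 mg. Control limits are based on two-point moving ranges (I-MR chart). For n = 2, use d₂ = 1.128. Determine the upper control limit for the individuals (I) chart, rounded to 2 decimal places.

X̄ = (238.6 + 240.3 + 239.2 + 239.6 + 239.4 + 239.8 + 238.1 + 238.5) / 8 = 239.1875
Moving ranges: 1.7, 1.1, 0.4, 0.2, 0.4, 1.7, 0.4; M̄R̄ = 5.9000 / 7 = 0.8429
UCL = X̄ + 3·M̄R̄/d₂ = 239.1875 + 3 × 0.8429 / 1.128 = 241.4291

241.43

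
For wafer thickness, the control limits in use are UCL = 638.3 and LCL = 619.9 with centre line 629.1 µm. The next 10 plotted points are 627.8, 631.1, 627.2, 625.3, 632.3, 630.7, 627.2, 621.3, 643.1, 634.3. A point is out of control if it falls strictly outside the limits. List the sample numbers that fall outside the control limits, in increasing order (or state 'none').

Compare each point to [619.9, 638.3]: sample 9 = 643.1 > UCL.

9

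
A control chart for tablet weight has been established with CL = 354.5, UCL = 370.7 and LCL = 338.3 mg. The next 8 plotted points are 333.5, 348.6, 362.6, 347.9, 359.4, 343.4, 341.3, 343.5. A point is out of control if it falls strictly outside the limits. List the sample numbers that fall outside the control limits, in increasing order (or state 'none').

1

Compare each point to [338.3, 370.7]: sample 1 = 333.5 < LCL.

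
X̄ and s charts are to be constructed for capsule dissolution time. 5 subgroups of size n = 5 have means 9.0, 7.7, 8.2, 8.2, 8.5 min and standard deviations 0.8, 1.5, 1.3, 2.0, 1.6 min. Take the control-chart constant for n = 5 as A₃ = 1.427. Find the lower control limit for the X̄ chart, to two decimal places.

X̄̄ = (9.0 + 7.7 + 8.2 + 8.2 + 8.5) / 5 = 8.3200
s̄ = (0.8 + 1.5 + 1.3 + 2.0 + 1.6) / 5 = 1.4400
LCL = X̄̄ − A₃·s̄ = 8.3200 − 1.427 × 1.4400 = 6.2651

6.27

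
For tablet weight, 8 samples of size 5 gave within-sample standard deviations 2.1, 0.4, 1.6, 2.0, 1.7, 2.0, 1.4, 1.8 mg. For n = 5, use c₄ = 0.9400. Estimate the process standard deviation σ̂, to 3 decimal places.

1.729

s̄ = (2.1 + 0.4 + 1.6 + 2.0 + 1.7 + 2.0 + 1.4 + 1.8) / 8 = 1.6250
σ̂ = s̄ / c₄ = 1.6250 / 0.9400 = 1.7287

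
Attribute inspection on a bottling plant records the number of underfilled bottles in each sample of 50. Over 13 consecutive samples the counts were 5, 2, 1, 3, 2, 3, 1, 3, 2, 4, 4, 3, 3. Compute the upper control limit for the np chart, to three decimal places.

7.621

p̄ = Σdᵢ / (k·n) = 36 / (13 × 50) = 0.05538
UCL = np̄ + 3·√(np̄(1−p̄)) = 2.7692 + 3 × √(2.7692×0.94462) = 2.7692 + 3 × 1.6174 = 7.6213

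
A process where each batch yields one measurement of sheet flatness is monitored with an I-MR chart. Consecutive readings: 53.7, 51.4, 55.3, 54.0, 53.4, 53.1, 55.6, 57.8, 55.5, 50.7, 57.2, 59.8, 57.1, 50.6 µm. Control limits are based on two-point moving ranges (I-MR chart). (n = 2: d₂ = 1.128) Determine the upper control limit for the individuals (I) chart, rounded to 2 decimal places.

X̄ = (53.7 + 51.4 + 55.3 + 54.0 + 53.4 + 53.1 + 55.6 + 57.8 + 55.5 + 50.7 + 57.2 + 59.8 + 57.1 + 50.6) / 14 = 54.6571
Moving ranges: 2.3, 3.9, 1.3, 0.6, 0.3, 2.5, 2.2, 2.3, 4.8, 6.5, 2.6, 2.7, 6.5; M̄R̄ = 38.5000 / 13 = 2.9615
UCL = X̄ + 3·M̄R̄/d₂ = 54.6571 + 3 × 2.9615 / 1.128 = 62.5336

62.53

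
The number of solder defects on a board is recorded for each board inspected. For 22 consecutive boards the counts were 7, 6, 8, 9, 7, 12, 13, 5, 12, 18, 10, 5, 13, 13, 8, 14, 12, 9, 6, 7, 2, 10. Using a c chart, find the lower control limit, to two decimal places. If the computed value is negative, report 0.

0.18

c̄ = (7 + 6 + 8 + 9 + 7 + 12 + 13 + 5 + 12 + 18 + 10 + 5 + 13 + 13 + 8 + 14 + 12 + 9 + 6 + 7 + 2 + 10) / 22 = 206 / 22 = 9.3636
LCL = c̄ − 3√c̄ = 9.3636 − 3 × 3.0600 = 0.1836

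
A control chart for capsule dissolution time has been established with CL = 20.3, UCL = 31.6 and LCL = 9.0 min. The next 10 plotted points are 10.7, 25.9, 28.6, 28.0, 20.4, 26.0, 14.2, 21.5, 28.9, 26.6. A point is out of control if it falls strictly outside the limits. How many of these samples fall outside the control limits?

All 10 points lie within [9.0, 31.6].

0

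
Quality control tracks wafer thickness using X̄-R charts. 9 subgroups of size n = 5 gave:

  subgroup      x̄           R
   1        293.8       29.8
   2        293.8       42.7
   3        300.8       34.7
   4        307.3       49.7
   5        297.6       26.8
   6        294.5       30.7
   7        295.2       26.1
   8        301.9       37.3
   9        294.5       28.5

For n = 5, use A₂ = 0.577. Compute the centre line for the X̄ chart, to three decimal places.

297.711

X̄̄ = (293.8 + 293.8 + 300.8 + 307.3 + 297.6 + 294.5 + 295.2 + 301.9 + 294.5) / 9 = 2679.4000 / 9 = 297.7111
CL = X̄̄ = 297.7111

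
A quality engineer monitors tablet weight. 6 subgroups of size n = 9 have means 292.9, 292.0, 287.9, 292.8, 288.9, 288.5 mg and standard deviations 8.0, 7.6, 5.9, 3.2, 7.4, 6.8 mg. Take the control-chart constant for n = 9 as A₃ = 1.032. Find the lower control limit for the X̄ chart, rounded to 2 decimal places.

283.81

X̄̄ = (292.9 + 292.0 + 287.9 + 292.8 + 288.9 + 288.5) / 6 = 290.5000
s̄ = (8.0 + 7.6 + 5.9 + 3.2 + 7.4 + 6.8) / 6 = 6.4833
LCL = X̄̄ − A₃·s̄ = 290.5000 − 1.032 × 6.4833 = 283.8092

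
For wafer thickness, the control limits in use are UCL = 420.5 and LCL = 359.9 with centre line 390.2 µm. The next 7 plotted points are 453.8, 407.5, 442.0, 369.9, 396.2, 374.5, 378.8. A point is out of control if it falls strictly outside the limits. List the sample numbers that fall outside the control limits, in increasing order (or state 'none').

1, 3

Compare each point to [359.9, 420.5]: sample 1 = 453.8 > UCL; sample 3 = 442.0 > UCL.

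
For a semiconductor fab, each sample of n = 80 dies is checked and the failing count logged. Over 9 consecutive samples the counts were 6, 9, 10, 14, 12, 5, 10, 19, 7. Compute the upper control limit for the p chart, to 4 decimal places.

p̄ = Σdᵢ / (k·n) = 92 / (9 × 80) = 0.12778
UCL = p̄ + 3·√(p̄(1−p̄)/n) = 0.12778 + 3 × √(0.12778×0.87222/80) = 0.12778 + 3 × 0.03732 = 0.23975

0.2398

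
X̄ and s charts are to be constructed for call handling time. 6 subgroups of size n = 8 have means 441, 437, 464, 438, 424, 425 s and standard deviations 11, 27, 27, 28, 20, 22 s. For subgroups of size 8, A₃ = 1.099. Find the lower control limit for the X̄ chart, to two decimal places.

X̄̄ = (441 + 437 + 464 + 438 + 424 + 425) / 6 = 438.1667
s̄ = (11 + 27 + 27 + 28 + 20 + 22) / 6 = 22.5000
LCL = X̄̄ − A₃·s̄ = 438.1667 − 1.099 × 22.5000 = 413.4392

413.44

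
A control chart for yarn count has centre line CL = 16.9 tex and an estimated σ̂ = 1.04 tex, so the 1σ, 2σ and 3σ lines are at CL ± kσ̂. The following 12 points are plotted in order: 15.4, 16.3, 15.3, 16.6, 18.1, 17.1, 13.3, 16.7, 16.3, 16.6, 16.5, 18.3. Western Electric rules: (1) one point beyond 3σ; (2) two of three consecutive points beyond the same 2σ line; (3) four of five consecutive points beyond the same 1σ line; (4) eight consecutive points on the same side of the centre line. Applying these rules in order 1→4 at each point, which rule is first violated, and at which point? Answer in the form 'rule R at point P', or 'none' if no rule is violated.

rule 1 at point 7

Zone of each point (C = within 1σ̂, B = 1σ̂–2σ̂, A = 2σ̂–3σ̂, * = beyond 3σ̂; sign = side of CL): 1:-B, 2:-C, 3:-B, 4:-C, 5:+B, 6:+C, 7:-*, 8:-C, 9:-C, 10:-C, 11:-C, 12:+B
Rule 1 (one point beyond the 3σ limits) is satisfied at point 7.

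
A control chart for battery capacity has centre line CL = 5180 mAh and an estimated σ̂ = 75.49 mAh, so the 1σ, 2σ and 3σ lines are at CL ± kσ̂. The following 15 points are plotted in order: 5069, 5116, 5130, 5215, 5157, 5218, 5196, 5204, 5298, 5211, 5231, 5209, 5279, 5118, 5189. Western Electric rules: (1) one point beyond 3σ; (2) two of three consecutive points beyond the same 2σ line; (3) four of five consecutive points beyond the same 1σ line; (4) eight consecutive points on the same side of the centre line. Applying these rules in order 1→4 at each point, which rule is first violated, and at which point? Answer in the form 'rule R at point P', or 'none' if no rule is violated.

Zone of each point (C = within 1σ̂, B = 1σ̂–2σ̂, A = 2σ̂–3σ̂, * = beyond 3σ̂; sign = side of CL): 1:-B, 2:-C, 3:-C, 4:+C, 5:-C, 6:+C, 7:+C, 8:+C, 9:+B, 10:+C, 11:+C, 12:+C, 13:+B, 14:-C, 15:+C
Rule 4 (eight consecutive points on the same side of the centre line) is satisfied at point 13.

rule 4 at point 13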